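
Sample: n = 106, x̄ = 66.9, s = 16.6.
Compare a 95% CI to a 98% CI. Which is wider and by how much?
98% CI is wider by 1.23

df = 105
95% CI: t* = 1.983, (63.70, 70.10), width = 2 · t* · s/√n = 6.39
98% CI: t* = 2.362, (63.09, 70.71), width = 2 · t* · s/√n = 7.62

The 98% CI is wider by 7.62 - 6.39 = 1.23.
Higher confidence requires a wider interval.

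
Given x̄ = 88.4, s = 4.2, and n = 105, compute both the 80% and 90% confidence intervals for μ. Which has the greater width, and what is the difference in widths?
90% CI is wider by 0.30

df = 104
80% CI: t* = 1.290, (87.87, 88.93), width = 2 · t* · s/√n = 1.06
90% CI: t* = 1.660, (87.72, 89.08), width = 2 · t* · s/√n = 1.36

The 90% CI is wider by 1.36 - 1.06 = 0.30.
Higher confidence requires a wider interval.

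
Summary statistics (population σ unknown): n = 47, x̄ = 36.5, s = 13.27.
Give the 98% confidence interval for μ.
(31.84, 41.16)

t-interval (σ unknown):
df = n - 1 = 46
t* = 2.410 for 98% confidence

Margin of error = t* · s/√n = 2.410 · 13.27/√47 = 4.66

CI: (31.84, 41.16)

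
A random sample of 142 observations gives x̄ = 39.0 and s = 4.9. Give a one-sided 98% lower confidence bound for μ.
μ ≥ 38.15

Lower bound (one-sided):
t* = 2.073 (one-sided for 98%)
Lower bound = x̄ - t* · s/√n = 39.0 - 2.073 · 4.9/√142 = 38.15

We are 98% confident that μ ≥ 38.15.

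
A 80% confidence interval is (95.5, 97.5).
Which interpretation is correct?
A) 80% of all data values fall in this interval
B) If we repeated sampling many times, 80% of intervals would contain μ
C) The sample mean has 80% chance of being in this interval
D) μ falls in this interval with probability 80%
B

A) Wrong — a CI is about the parameter μ, not individual data values.
B) Correct — this is the frequentist long-run coverage interpretation.
C) Wrong — x̄ is observed and sits in the interval by construction.
D) Wrong — μ is fixed; the randomness lives in the interval, not in μ.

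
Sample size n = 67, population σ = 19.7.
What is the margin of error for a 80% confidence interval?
Margin of error = 3.09

Margin of error = z* · σ/√n
= 1.282 · 19.7/√67
= 1.282 · 19.7/8.1854
= 3.09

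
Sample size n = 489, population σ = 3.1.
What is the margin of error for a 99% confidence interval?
Margin of error = 0.36

Margin of error = z* · σ/√n
= 2.576 · 3.1/√489
= 2.576 · 3.1/22.1133
= 0.36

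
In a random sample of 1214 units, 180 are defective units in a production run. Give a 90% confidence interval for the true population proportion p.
(0.131, 0.165)

Proportion CI:
p̂ = 180/1214 = 0.14827
SE = √(p̂(1-p̂)/n) = √(0.14827 · 0.85173 / 1214) = 0.01020

z* = 1.645
Margin = z* · SE = 1.645 · 0.01020 = 0.0168

CI: 0.14827 ± 0.0168 = (0.131, 0.165)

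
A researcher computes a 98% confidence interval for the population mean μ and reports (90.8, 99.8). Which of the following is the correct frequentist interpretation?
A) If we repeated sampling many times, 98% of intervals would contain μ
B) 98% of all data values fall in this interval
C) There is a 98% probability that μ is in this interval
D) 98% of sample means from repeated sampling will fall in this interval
A

A) Correct — this is the frequentist long-run coverage interpretation.
B) Wrong — a CI is about the parameter μ, not individual data values.
C) Wrong — μ is fixed; the randomness lives in the interval, not in μ.
D) Wrong — coverage applies to intervals containing μ, not to future x̄ values.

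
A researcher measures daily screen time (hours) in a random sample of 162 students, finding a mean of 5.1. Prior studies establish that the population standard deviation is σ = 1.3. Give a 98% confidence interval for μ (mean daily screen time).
(4.86, 5.34)

z-interval (σ known):
z* = 2.326 for 98% confidence

Margin of error = z* · σ/√n = 2.326 · 1.3/√162 = 0.24

CI: (5.1 - 0.24, 5.1 + 0.24) = (4.86, 5.34)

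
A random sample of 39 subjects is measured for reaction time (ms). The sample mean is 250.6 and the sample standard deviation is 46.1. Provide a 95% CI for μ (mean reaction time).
(235.66, 265.54)

t-interval (σ unknown):
df = n - 1 = 38
t* = 2.024 for 95% confidence

Margin of error = t* · s/√n = 2.024 · 46.1/√39 = 14.94

CI: (235.66, 265.54)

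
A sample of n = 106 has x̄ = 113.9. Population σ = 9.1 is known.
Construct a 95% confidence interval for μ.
(112.17, 115.63)

z-interval (σ known):
z* = 1.960 for 95% confidence

Margin of error = z* · σ/√n = 1.960 · 9.1/√106 = 1.73

CI: (113.9 - 1.73, 113.9 + 1.73) = (112.17, 115.63)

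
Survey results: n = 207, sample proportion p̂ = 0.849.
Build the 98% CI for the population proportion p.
(0.791, 0.907)

Proportion CI:
SE = √(p̂(1-p̂)/n) = √(0.849 · 0.151 / 207) = 0.02489

z* = 2.326
Margin = z* · SE = 2.326 · 0.02489 = 0.0579

CI: 0.849 ± 0.0579 = (0.791, 0.907)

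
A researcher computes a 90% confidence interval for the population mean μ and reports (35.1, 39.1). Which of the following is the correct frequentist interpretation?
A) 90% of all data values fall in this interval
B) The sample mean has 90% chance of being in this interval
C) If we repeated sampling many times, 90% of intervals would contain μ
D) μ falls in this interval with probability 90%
C

A) Wrong — a CI is about the parameter μ, not individual data values.
B) Wrong — x̄ is observed and sits in the interval by construction.
C) Correct — this is the frequentist long-run coverage interpretation.
D) Wrong — μ is fixed; the randomness lives in the interval, not in μ.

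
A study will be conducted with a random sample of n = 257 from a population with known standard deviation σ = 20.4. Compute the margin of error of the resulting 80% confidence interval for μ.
Margin of error = 1.63

Margin of error = z* · σ/√n
= 1.282 · 20.4/√257
= 1.282 · 20.4/16.0312
= 1.63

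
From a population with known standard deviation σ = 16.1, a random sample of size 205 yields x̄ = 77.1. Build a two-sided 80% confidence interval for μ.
(75.66, 78.54)

z-interval (σ known):
z* = 1.282 for 80% confidence

Margin of error = z* · σ/√n = 1.282 · 16.1/√205 = 1.44

CI: (77.1 - 1.44, 77.1 + 1.44) = (75.66, 78.54)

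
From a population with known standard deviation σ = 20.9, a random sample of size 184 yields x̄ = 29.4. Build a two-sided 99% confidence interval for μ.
(25.43, 33.37)

z-interval (σ known):
z* = 2.576 for 99% confidence

Margin of error = z* · σ/√n = 2.576 · 20.9/√184 = 3.97

CI: (29.4 - 3.97, 29.4 + 3.97) = (25.43, 33.37)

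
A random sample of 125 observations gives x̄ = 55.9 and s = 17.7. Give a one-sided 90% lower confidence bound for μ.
μ ≥ 53.86

Lower bound (one-sided):
t* = 1.288 (one-sided for 90%)
Lower bound = x̄ - t* · s/√n = 55.9 - 1.288 · 17.7/√125 = 53.86

We are 90% confident that μ ≥ 53.86.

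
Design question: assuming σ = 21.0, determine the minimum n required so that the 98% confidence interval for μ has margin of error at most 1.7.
n ≥ 826

For margin E ≤ 1.7:
n ≥ (z* · σ / E)²
n ≥ (2.326 · 21.0 / 1.7)²
n ≥ 825.58

Minimum n = 826 (rounding up)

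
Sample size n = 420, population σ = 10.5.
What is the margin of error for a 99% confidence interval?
Margin of error = 1.32

Margin of error = z* · σ/√n
= 2.576 · 10.5/√420
= 2.576 · 10.5/20.4939
= 1.32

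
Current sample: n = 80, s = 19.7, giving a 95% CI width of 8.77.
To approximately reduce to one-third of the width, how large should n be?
n ≈ 720

CI width ∝ 1/√n
To reduce width by factor 3, need √n to grow by 3 → need 3² = 9 times as many samples.

Current: n = 80, width = 8.77
New: n = 720, width ≈ 2.88

Width reduced by factor of 8.77/2.88 = 3.05.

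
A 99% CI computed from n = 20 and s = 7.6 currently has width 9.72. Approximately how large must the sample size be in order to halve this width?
n ≈ 80

CI width ∝ 1/√n
To reduce width by factor 2, need √n to grow by 2 → need 2² = 4 times as many samples.

Current: n = 20, width = 9.72
New: n = 80, width ≈ 4.49

Width reduced by factor of 9.72/4.49 = 2.16.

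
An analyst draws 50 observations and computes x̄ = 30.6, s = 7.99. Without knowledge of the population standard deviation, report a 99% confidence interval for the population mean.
(27.57, 33.63)

t-interval (σ unknown):
df = n - 1 = 49
t* = 2.680 for 99% confidence

Margin of error = t* · s/√n = 2.680 · 7.99/√50 = 3.03

CI: (27.57, 33.63)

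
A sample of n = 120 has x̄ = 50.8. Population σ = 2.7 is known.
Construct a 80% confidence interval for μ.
(50.48, 51.12)

z-interval (σ known):
z* = 1.282 for 80% confidence

Margin of error = z* · σ/√n = 1.282 · 2.7/√120 = 0.32

CI: (50.8 - 0.32, 50.8 + 0.32) = (50.48, 51.12)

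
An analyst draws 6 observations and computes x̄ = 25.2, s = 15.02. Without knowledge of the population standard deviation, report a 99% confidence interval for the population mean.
(0.48, 49.92)

t-interval (σ unknown):
df = n - 1 = 5
t* = 4.032 for 99% confidence

Margin of error = t* · s/√n = 4.032 · 15.02/√6 = 24.72

CI: (0.48, 49.92)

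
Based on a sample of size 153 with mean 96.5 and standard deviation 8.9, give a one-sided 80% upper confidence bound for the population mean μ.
μ ≤ 97.11

Upper bound (one-sided):
t* = 0.844 (one-sided for 80%)
Upper bound = x̄ + t* · s/√n = 96.5 + 0.844 · 8.9/√153 = 97.11

We are 80% confident that μ ≤ 97.11.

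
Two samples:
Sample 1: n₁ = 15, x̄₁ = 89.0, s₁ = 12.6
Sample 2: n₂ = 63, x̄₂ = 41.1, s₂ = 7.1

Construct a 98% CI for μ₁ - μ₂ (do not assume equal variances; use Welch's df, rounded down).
(39.18, 56.62)

Difference: x̄₁ - x̄₂ = 47.90
SE = √(s₁²/n₁ + s₂²/n₂) = √(12.6²/15 + 7.1²/63) = 3.3740
df = 16.18 → 16 (Welch–Satterthwaite, rounded down)
t* = 2.583

CI: 47.90 ± 2.583 · 3.3740 = 47.90 ± 8.72 = (39.18, 56.62)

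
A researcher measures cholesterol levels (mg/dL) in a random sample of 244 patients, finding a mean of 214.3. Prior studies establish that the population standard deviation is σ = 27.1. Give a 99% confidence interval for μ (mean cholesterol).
(209.83, 218.77)

z-interval (σ known):
z* = 2.576 for 99% confidence

Margin of error = z* · σ/√n = 2.576 · 27.1/√244 = 4.47

CI: (214.3 - 4.47, 214.3 + 4.47) = (209.83, 218.77)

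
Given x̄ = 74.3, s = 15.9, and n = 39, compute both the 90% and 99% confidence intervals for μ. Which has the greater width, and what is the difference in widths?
99% CI is wider by 5.22

df = 38
90% CI: t* = 1.686, (70.01, 78.59), width = 2 · t* · s/√n = 8.59
99% CI: t* = 2.712, (67.40, 81.20), width = 2 · t* · s/√n = 13.81

The 99% CI is wider by 13.81 - 8.59 = 5.22.
Higher confidence requires a wider interval.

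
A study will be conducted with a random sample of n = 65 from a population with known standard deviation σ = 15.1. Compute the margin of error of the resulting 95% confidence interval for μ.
Margin of error = 3.67

Margin of error = z* · σ/√n
= 1.960 · 15.1/√65
= 1.960 · 15.1/8.0623
= 3.67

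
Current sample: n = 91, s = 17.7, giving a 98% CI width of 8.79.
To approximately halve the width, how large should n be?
n ≈ 364

CI width ∝ 1/√n
To reduce width by factor 2, need √n to grow by 2 → need 2² = 4 times as many samples.

Current: n = 91, width = 8.79
New: n = 364, width ≈ 4.34

Width reduced by factor of 8.79/4.34 = 2.03.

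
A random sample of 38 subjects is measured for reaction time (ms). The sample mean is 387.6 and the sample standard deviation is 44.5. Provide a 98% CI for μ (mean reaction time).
(370.05, 405.15)

t-interval (σ unknown):
df = n - 1 = 37
t* = 2.431 for 98% confidence

Margin of error = t* · s/√n = 2.431 · 44.5/√38 = 17.55

CI: (370.05, 405.15)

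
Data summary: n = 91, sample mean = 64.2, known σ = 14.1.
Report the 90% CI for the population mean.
(61.77, 66.63)

z-interval (σ known):
z* = 1.645 for 90% confidence

Margin of error = z* · σ/√n = 1.645 · 14.1/√91 = 2.43

CI: (64.2 - 2.43, 64.2 + 2.43) = (61.77, 66.63)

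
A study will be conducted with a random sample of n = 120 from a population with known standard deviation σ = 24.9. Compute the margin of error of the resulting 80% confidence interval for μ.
Margin of error = 2.91

Margin of error = z* · σ/√n
= 1.282 · 24.9/√120
= 1.282 · 24.9/10.9545
= 2.91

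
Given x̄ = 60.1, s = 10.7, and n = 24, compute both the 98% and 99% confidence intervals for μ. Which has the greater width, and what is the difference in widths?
99% CI is wider by 1.34

df = 23
98% CI: t* = 2.500, (54.64, 65.56), width = 2 · t* · s/√n = 10.92
99% CI: t* = 2.807, (53.97, 66.23), width = 2 · t* · s/√n = 12.26

The 99% CI is wider by 12.26 - 10.92 = 1.34.
Higher confidence requires a wider interval.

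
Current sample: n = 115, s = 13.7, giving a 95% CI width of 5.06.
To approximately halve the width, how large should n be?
n ≈ 460

CI width ∝ 1/√n
To reduce width by factor 2, need √n to grow by 2 → need 2² = 4 times as many samples.

Current: n = 115, width = 5.06
New: n = 460, width ≈ 2.51

Width reduced by factor of 5.06/2.51 = 2.02.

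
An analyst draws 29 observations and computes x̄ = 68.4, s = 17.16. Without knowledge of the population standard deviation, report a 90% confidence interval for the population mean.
(62.98, 73.82)

t-interval (σ unknown):
df = n - 1 = 28
t* = 1.701 for 90% confidence

Margin of error = t* · s/√n = 1.701 · 17.16/√29 = 5.42

CI: (62.98, 73.82)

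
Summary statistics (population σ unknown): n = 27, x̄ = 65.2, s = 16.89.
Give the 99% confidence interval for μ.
(56.17, 74.23)

t-interval (σ unknown):
df = n - 1 = 26
t* = 2.779 for 99% confidence

Margin of error = t* · s/√n = 2.779 · 16.89/√27 = 9.03

CI: (56.17, 74.23)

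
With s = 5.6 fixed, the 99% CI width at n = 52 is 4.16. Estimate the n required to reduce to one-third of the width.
n ≈ 468

CI width ∝ 1/√n
To reduce width by factor 3, need √n to grow by 3 → need 3² = 9 times as many samples.

Current: n = 52, width = 4.16
New: n = 468, width ≈ 1.34

Width reduced by factor of 4.16/1.34 = 3.10.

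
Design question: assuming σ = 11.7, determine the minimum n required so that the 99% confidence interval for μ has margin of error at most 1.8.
n ≥ 281

For margin E ≤ 1.8:
n ≥ (z* · σ / E)²
n ≥ (2.576 · 11.7 / 1.8)²
n ≥ 280.36

Minimum n = 281 (rounding up)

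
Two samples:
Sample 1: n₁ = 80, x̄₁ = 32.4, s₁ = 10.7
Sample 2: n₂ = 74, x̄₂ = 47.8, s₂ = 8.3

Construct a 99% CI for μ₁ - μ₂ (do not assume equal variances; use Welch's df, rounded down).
(-19.41, -11.39)

Difference: x̄₁ - x̄₂ = -15.40
SE = √(s₁²/n₁ + s₂²/n₂) = √(10.7²/80 + 8.3²/74) = 1.5369
df = 147.61 → 147 (Welch–Satterthwaite, rounded down)
t* = 2.610

CI: -15.40 ± 2.610 · 1.5369 = -15.40 ± 4.01 = (-19.41, -11.39)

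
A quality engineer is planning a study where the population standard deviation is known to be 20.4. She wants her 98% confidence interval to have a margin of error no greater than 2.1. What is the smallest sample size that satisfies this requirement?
n ≥ 511

For margin E ≤ 2.1:
n ≥ (z* · σ / E)²
n ≥ (2.326 · 20.4 / 2.1)²
n ≥ 510.55

Minimum n = 511 (rounding up)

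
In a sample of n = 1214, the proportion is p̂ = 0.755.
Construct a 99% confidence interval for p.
(0.723, 0.787)

Proportion CI:
SE = √(p̂(1-p̂)/n) = √(0.755 · 0.245 / 1214) = 0.01234

z* = 2.576
Margin = z* · SE = 2.576 · 0.01234 = 0.0318

CI: 0.755 ± 0.0318 = (0.723, 0.787)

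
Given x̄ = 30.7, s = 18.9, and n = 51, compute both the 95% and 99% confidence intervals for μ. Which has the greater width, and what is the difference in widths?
99% CI is wider by 3.54

df = 50
95% CI: t* = 2.009, (25.38, 36.02), width = 2 · t* · s/√n = 10.63
99% CI: t* = 2.678, (23.61, 37.79), width = 2 · t* · s/√n = 14.17

The 99% CI is wider by 14.17 - 10.63 = 3.54.
Higher confidence requires a wider interval.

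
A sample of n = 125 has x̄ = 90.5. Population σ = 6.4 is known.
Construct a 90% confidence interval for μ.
(89.56, 91.44)

z-interval (σ known):
z* = 1.645 for 90% confidence

Margin of error = z* · σ/√n = 1.645 · 6.4/√125 = 0.94

CI: (90.5 - 0.94, 90.5 + 0.94) = (89.56, 91.44)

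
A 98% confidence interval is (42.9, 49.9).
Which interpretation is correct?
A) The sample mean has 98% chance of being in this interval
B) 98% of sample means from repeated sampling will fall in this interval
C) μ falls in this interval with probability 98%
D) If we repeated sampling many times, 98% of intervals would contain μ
D

A) Wrong — x̄ is observed and sits in the interval by construction.
B) Wrong — coverage applies to intervals containing μ, not to future x̄ values.
C) Wrong — μ is fixed; the randomness lives in the interval, not in μ.
D) Correct — this is the frequentist long-run coverage interpretation.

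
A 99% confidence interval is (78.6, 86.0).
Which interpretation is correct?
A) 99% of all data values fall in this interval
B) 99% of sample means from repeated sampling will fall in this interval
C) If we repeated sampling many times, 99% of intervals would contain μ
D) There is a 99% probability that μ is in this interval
C

A) Wrong — a CI is about the parameter μ, not individual data values.
B) Wrong — coverage applies to intervals containing μ, not to future x̄ values.
C) Correct — this is the frequentist long-run coverage interpretation.
D) Wrong — μ is fixed; the randomness lives in the interval, not in μ.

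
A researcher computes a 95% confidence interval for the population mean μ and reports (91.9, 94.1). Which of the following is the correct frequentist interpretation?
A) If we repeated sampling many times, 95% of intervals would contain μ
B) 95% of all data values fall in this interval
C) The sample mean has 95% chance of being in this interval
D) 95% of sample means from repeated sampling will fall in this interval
A

A) Correct — this is the frequentist long-run coverage interpretation.
B) Wrong — a CI is about the parameter μ, not individual data values.
C) Wrong — x̄ is observed and sits in the interval by construction.
D) Wrong — coverage applies to intervals containing μ, not to future x̄ values.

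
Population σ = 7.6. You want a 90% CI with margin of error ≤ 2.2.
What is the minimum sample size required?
n ≥ 33

For margin E ≤ 2.2:
n ≥ (z* · σ / E)²
n ≥ (1.645 · 7.6 / 2.2)²
n ≥ 32.29

Minimum n = 33 (rounding up)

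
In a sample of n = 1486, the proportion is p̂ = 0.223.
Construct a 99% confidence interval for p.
(0.195, 0.251)

Proportion CI:
SE = √(p̂(1-p̂)/n) = √(0.223 · 0.777 / 1486) = 0.01080

z* = 2.576
Margin = z* · SE = 2.576 · 0.01080 = 0.0278

CI: 0.223 ± 0.0278 = (0.195, 0.251)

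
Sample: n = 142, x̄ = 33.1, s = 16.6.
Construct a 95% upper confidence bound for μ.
μ ≤ 35.41

Upper bound (one-sided):
t* = 1.656 (one-sided for 95%)
Upper bound = x̄ + t* · s/√n = 33.1 + 1.656 · 16.6/√142 = 35.41

We are 95% confident that μ ≤ 35.41.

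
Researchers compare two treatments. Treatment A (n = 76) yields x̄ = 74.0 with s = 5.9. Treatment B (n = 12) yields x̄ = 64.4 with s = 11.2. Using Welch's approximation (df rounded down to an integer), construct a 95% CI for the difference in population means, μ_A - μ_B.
(2.33, 16.87)

Difference: x̄₁ - x̄₂ = 9.60
SE = √(s₁²/n₁ + s₂²/n₂) = √(5.9²/76 + 11.2²/12) = 3.3032
df = 11.98 → 11 (Welch–Satterthwaite, rounded down)
t* = 2.201

CI: 9.60 ± 2.201 · 3.3032 = 9.60 ± 7.27 = (2.33, 16.87)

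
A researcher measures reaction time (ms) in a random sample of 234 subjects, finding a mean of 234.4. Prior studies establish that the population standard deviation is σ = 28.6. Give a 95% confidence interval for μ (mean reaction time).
(230.74, 238.06)

z-interval (σ known):
z* = 1.960 for 95% confidence

Margin of error = z* · σ/√n = 1.960 · 28.6/√234 = 3.66

CI: (234.4 - 3.66, 234.4 + 3.66) = (230.74, 238.06)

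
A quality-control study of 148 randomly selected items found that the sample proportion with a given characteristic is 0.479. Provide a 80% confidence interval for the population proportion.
(0.426, 0.532)

Proportion CI:
SE = √(p̂(1-p̂)/n) = √(0.479 · 0.521 / 148) = 0.04106

z* = 1.282
Margin = z* · SE = 1.282 · 0.04106 = 0.0526

CI: 0.479 ± 0.0526 = (0.426, 0.532)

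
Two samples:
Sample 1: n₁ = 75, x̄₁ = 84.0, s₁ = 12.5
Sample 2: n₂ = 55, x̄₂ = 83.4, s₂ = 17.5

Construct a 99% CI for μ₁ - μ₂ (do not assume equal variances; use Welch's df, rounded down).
(-6.67, 7.87)

Difference: x̄₁ - x̄₂ = 0.60
SE = √(s₁²/n₁ + s₂²/n₂) = √(12.5²/75 + 17.5²/55) = 2.7661
df = 92.52 → 92 (Welch–Satterthwaite, rounded down)
t* = 2.630

CI: 0.60 ± 2.630 · 2.7661 = 0.60 ± 7.27 = (-6.67, 7.87)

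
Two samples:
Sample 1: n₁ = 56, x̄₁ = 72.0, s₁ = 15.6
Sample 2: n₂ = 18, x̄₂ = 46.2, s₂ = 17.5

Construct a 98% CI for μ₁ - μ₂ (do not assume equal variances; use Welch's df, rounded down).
(14.34, 37.26)

Difference: x̄₁ - x̄₂ = 25.80
SE = √(s₁²/n₁ + s₂²/n₂) = √(15.6²/56 + 17.5²/18) = 4.6216
df = 26.26 → 26 (Welch–Satterthwaite, rounded down)
t* = 2.479

CI: 25.80 ± 2.479 · 4.6216 = 25.80 ± 11.46 = (14.34, 37.26)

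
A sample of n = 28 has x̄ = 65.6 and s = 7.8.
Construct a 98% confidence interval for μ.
(61.95, 69.25)

t-interval (σ unknown):
df = n - 1 = 27
t* = 2.473 for 98% confidence

Margin of error = t* · s/√n = 2.473 · 7.8/√28 = 3.65

CI: (61.95, 69.25)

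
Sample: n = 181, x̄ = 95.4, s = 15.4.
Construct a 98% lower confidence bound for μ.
μ ≥ 93.03

Lower bound (one-sided):
t* = 2.069 (one-sided for 98%)
Lower bound = x̄ - t* · s/√n = 95.4 - 2.069 · 15.4/√181 = 93.03

We are 98% confident that μ ≥ 93.03.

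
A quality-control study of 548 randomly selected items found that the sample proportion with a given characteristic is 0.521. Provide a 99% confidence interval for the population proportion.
(0.466, 0.576)

Proportion CI:
SE = √(p̂(1-p̂)/n) = √(0.521 · 0.479 / 548) = 0.02134

z* = 2.576
Margin = z* · SE = 2.576 · 0.02134 = 0.0550

CI: 0.521 ± 0.0550 = (0.466, 0.576)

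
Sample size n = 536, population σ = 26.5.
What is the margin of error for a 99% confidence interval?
Margin of error = 2.95

Margin of error = z* · σ/√n
= 2.576 · 26.5/√536
= 2.576 · 26.5/23.1517
= 2.95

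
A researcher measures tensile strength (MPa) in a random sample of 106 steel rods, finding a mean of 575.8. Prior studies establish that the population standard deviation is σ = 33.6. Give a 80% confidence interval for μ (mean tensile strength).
(571.62, 579.98)

z-interval (σ known):
z* = 1.282 for 80% confidence

Margin of error = z* · σ/√n = 1.282 · 33.6/√106 = 4.18

CI: (575.8 - 4.18, 575.8 + 4.18) = (571.62, 579.98)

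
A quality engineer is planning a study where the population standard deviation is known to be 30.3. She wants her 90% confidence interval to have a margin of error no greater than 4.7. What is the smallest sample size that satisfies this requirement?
n ≥ 113

For margin E ≤ 4.7:
n ≥ (z* · σ / E)²
n ≥ (1.645 · 30.3 / 4.7)²
n ≥ 112.47

Minimum n = 113 (rounding up)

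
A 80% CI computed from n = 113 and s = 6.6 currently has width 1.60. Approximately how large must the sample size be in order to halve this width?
n ≈ 452

CI width ∝ 1/√n
To reduce width by factor 2, need √n to grow by 2 → need 2² = 4 times as many samples.

Current: n = 113, width = 1.60
New: n = 452, width ≈ 0.80

Width reduced by factor of 1.60/0.80 = 2.00.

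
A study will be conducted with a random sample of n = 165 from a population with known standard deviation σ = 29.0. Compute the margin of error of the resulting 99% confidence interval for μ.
Margin of error = 5.82

Margin of error = z* · σ/√n
= 2.576 · 29.0/√165
= 2.576 · 29.0/12.8452
= 5.82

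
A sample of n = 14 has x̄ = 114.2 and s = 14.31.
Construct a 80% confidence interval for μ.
(109.04, 119.36)

t-interval (σ unknown):
df = n - 1 = 13
t* = 1.350 for 80% confidence

Margin of error = t* · s/√n = 1.350 · 14.31/√14 = 5.16

CI: (109.04, 119.36)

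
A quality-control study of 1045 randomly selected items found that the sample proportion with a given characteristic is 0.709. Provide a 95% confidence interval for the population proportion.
(0.681, 0.737)

Proportion CI:
SE = √(p̂(1-p̂)/n) = √(0.709 · 0.291 / 1045) = 0.01405

z* = 1.960
Margin = z* · SE = 1.960 · 0.01405 = 0.0275

CI: 0.709 ± 0.0275 = (0.681, 0.737)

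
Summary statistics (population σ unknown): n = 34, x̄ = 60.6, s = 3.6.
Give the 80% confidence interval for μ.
(59.79, 61.41)

t-interval (σ unknown):
df = n - 1 = 33
t* = 1.308 for 80% confidence

Margin of error = t* · s/√n = 1.308 · 3.6/√34 = 0.81

CI: (59.79, 61.41)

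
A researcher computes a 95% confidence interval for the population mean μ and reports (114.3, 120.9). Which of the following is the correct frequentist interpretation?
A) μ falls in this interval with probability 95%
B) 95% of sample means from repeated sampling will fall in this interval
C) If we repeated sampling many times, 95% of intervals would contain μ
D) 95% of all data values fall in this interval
C

A) Wrong — μ is fixed; the randomness lives in the interval, not in μ.
B) Wrong — coverage applies to intervals containing μ, not to future x̄ values.
C) Correct — this is the frequentist long-run coverage interpretation.
D) Wrong — a CI is about the parameter μ, not individual data values.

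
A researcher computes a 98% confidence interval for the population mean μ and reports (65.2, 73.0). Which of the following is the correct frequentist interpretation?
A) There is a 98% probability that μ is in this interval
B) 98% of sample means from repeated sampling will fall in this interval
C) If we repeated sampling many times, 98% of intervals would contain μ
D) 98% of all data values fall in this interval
C

A) Wrong — μ is fixed; the randomness lives in the interval, not in μ.
B) Wrong — coverage applies to intervals containing μ, not to future x̄ values.
C) Correct — this is the frequentist long-run coverage interpretation.
D) Wrong — a CI is about the parameter μ, not individual data values.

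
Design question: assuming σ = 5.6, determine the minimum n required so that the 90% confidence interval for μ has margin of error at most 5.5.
n ≥ 3

For margin E ≤ 5.5:
n ≥ (z* · σ / E)²
n ≥ (1.645 · 5.6 / 5.5)²
n ≥ 2.81

Minimum n = 3 (rounding up)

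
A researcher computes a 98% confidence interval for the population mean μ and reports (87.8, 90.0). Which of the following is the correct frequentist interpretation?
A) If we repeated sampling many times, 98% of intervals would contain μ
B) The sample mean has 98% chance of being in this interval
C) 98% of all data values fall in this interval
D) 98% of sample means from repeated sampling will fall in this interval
A

A) Correct — this is the frequentist long-run coverage interpretation.
B) Wrong — x̄ is observed and sits in the interval by construction.
C) Wrong — a CI is about the parameter μ, not individual data values.
D) Wrong — coverage applies to intervals containing μ, not to future x̄ values.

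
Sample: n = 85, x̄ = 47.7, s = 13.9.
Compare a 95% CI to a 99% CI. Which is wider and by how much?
99% CI is wider by 1.95

df = 84
95% CI: t* = 1.989, (44.70, 50.70), width = 2 · t* · s/√n = 6.00
99% CI: t* = 2.636, (43.73, 51.67), width = 2 · t* · s/√n = 7.95

The 99% CI is wider by 7.95 - 6.00 = 1.95.
Higher confidence requires a wider interval.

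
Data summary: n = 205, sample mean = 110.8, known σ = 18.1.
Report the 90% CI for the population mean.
(108.72, 112.88)

z-interval (σ known):
z* = 1.645 for 90% confidence

Margin of error = z* · σ/√n = 1.645 · 18.1/√205 = 2.08

CI: (110.8 - 2.08, 110.8 + 2.08) = (108.72, 112.88)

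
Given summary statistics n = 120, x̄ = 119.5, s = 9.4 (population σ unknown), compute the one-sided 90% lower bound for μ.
μ ≥ 118.39

Lower bound (one-sided):
t* = 1.289 (one-sided for 90%)
Lower bound = x̄ - t* · s/√n = 119.5 - 1.289 · 9.4/√120 = 118.39

We are 90% confident that μ ≥ 118.39.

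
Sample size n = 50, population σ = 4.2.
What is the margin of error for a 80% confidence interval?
Margin of error = 0.76

Margin of error = z* · σ/√n
= 1.282 · 4.2/√50
= 1.282 · 4.2/7.0711
= 0.76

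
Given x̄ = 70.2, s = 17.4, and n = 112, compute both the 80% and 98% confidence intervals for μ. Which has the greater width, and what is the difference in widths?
98% CI is wider by 3.52

df = 111
80% CI: t* = 1.289, (68.08, 72.32), width = 2 · t* · s/√n = 4.24
98% CI: t* = 2.360, (66.32, 74.08), width = 2 · t* · s/√n = 7.76

The 98% CI is wider by 7.76 - 4.24 = 3.52.
Higher confidence requires a wider interval.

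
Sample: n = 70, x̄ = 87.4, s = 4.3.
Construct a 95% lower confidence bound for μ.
μ ≥ 86.54

Lower bound (one-sided):
t* = 1.667 (one-sided for 95%)
Lower bound = x̄ - t* · s/√n = 87.4 - 1.667 · 4.3/√70 = 86.54

We are 95% confident that μ ≥ 86.54.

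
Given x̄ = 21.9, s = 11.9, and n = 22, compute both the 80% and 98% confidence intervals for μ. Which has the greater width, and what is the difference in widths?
98% CI is wider by 6.07

df = 21
80% CI: t* = 1.323, (18.54, 25.26), width = 2 · t* · s/√n = 6.71
98% CI: t* = 2.518, (15.51, 28.29), width = 2 · t* · s/√n = 12.78

The 98% CI is wider by 12.78 - 6.71 = 6.07.
Higher confidence requires a wider interval.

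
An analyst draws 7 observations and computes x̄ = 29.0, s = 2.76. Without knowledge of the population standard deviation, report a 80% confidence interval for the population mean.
(27.50, 30.50)

t-interval (σ unknown):
df = n - 1 = 6
t* = 1.440 for 80% confidence

Margin of error = t* · s/√n = 1.440 · 2.76/√7 = 1.50

CI: (27.50, 30.50)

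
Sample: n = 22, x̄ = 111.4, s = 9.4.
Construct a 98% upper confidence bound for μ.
μ ≤ 115.79

Upper bound (one-sided):
t* = 2.189 (one-sided for 98%)
Upper bound = x̄ + t* · s/√n = 111.4 + 2.189 · 9.4/√22 = 115.79

We are 98% confident that μ ≤ 115.79.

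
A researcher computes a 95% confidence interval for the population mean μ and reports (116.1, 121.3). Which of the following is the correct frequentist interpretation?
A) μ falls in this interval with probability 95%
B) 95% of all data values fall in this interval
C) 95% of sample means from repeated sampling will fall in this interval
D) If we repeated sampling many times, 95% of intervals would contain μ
D

A) Wrong — μ is fixed; the randomness lives in the interval, not in μ.
B) Wrong — a CI is about the parameter μ, not individual data values.
C) Wrong — coverage applies to intervals containing μ, not to future x̄ values.
D) Correct — this is the frequentist long-run coverage interpretation.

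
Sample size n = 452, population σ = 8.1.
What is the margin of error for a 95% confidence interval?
Margin of error = 0.75

Margin of error = z* · σ/√n
= 1.960 · 8.1/√452
= 1.960 · 8.1/21.2603
= 0.75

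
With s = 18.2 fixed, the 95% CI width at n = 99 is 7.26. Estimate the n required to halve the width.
n ≈ 396

CI width ∝ 1/√n
To reduce width by factor 2, need √n to grow by 2 → need 2² = 4 times as many samples.

Current: n = 99, width = 7.26
New: n = 396, width ≈ 3.60

Width reduced by factor of 7.26/3.60 = 2.02.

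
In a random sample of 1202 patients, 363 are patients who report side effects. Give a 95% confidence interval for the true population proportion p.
(0.276, 0.328)

Proportion CI:
p̂ = 363/1202 = 0.30200
SE = √(p̂(1-p̂)/n) = √(0.30200 · 0.69800 / 1202) = 0.01324

z* = 1.960
Margin = z* · SE = 1.960 · 0.01324 = 0.0260

CI: 0.30200 ± 0.0260 = (0.276, 0.328)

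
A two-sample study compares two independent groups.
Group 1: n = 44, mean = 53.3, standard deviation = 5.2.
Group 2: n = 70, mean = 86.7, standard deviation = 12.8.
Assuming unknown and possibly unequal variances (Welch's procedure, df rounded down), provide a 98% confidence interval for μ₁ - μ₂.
(-37.47, -29.33)

Difference: x̄₁ - x̄₂ = -33.40
SE = √(s₁²/n₁ + s₂²/n₂) = √(5.2²/44 + 12.8²/70) = 1.7190
df = 99.03 → 99 (Welch–Satterthwaite, rounded down)
t* = 2.365

CI: -33.40 ± 2.365 · 1.7190 = -33.40 ± 4.07 = (-37.47, -29.33)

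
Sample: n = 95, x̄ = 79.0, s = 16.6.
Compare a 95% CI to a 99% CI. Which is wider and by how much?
99% CI is wider by 2.20

df = 94
95% CI: t* = 1.986, (75.62, 82.38), width = 2 · t* · s/√n = 6.76
99% CI: t* = 2.629, (74.52, 83.48), width = 2 · t* · s/√n = 8.96

The 99% CI is wider by 8.96 - 6.76 = 2.20.
Higher confidence requires a wider interval.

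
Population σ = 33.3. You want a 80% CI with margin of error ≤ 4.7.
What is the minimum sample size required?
n ≥ 83

For margin E ≤ 4.7:
n ≥ (z* · σ / E)²
n ≥ (1.282 · 33.3 / 4.7)²
n ≥ 82.50

Minimum n = 83 (rounding up)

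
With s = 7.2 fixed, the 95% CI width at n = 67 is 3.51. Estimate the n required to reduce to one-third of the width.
n ≈ 603

CI width ∝ 1/√n
To reduce width by factor 3, need √n to grow by 3 → need 3² = 9 times as many samples.

Current: n = 67, width = 3.51
New: n = 603, width ≈ 1.15

Width reduced by factor of 3.51/1.15 = 3.05.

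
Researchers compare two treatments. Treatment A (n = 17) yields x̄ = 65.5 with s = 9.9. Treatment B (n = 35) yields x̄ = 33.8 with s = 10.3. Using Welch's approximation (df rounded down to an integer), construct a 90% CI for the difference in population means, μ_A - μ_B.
(26.68, 36.72)

Difference: x̄₁ - x̄₂ = 31.70
SE = √(s₁²/n₁ + s₂²/n₂) = √(9.9²/17 + 10.3²/35) = 2.9659
df = 32.96 → 32 (Welch–Satterthwaite, rounded down)
t* = 1.694

CI: 31.70 ± 1.694 · 2.9659 = 31.70 ± 5.02 = (26.68, 36.72)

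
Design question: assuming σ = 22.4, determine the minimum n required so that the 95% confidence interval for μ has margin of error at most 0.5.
n ≥ 7711

For margin E ≤ 0.5:
n ≥ (z* · σ / E)²
n ≥ (1.960 · 22.4 / 0.5)²
n ≥ 7710.24

Minimum n = 7711 (rounding up)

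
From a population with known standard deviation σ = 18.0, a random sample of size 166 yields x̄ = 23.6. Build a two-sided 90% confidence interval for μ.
(21.30, 25.90)

z-interval (σ known):
z* = 1.645 for 90% confidence

Margin of error = z* · σ/√n = 1.645 · 18.0/√166 = 2.30

CI: (23.6 - 2.30, 23.6 + 2.30) = (21.30, 25.90)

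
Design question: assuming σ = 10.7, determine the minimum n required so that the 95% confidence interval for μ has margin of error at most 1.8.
n ≥ 136

For margin E ≤ 1.8:
n ≥ (z* · σ / E)²
n ≥ (1.960 · 10.7 / 1.8)²
n ≥ 135.75

Minimum n = 136 (rounding up)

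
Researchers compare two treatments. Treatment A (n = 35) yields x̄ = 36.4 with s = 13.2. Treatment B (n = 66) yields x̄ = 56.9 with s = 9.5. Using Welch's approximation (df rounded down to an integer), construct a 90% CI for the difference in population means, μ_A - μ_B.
(-24.72, -16.28)

Difference: x̄₁ - x̄₂ = -20.50
SE = √(s₁²/n₁ + s₂²/n₂) = √(13.2²/35 + 9.5²/66) = 2.5191
df = 53.15 → 53 (Welch–Satterthwaite, rounded down)
t* = 1.674

CI: -20.50 ± 1.674 · 2.5191 = -20.50 ± 4.22 = (-24.72, -16.28)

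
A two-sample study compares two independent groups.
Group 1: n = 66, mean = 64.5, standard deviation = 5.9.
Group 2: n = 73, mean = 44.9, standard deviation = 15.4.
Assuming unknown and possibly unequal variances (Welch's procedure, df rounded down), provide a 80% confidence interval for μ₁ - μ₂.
(17.09, 22.11)

Difference: x̄₁ - x̄₂ = 19.60
SE = √(s₁²/n₁ + s₂²/n₂) = √(5.9²/66 + 15.4²/73) = 1.9432
df = 94.52 → 94 (Welch–Satterthwaite, rounded down)
t* = 1.291

CI: 19.60 ± 1.291 · 1.9432 = 19.60 ± 2.51 = (17.09, 22.11)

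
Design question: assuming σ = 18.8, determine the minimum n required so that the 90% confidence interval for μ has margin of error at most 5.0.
n ≥ 39

For margin E ≤ 5.0:
n ≥ (z* · σ / E)²
n ≥ (1.645 · 18.8 / 5.0)²
n ≥ 38.26

Minimum n = 39 (rounding up)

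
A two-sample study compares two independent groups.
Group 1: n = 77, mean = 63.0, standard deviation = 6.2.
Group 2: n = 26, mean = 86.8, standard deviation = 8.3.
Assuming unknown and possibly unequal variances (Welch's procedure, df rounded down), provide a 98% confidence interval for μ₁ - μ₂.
(-28.13, -19.47)

Difference: x̄₁ - x̄₂ = -23.80
SE = √(s₁²/n₁ + s₂²/n₂) = √(6.2²/77 + 8.3²/26) = 1.7745
df = 34.90 → 34 (Welch–Satterthwaite, rounded down)
t* = 2.441

CI: -23.80 ± 2.441 · 1.7745 = -23.80 ± 4.33 = (-28.13, -19.47)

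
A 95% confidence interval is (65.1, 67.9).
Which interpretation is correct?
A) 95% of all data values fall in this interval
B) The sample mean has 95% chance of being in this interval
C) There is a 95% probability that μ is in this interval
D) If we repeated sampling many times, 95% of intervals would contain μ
D

A) Wrong — a CI is about the parameter μ, not individual data values.
B) Wrong — x̄ is observed and sits in the interval by construction.
C) Wrong — μ is fixed; the randomness lives in the interval, not in μ.
D) Correct — this is the frequentist long-run coverage interpretation.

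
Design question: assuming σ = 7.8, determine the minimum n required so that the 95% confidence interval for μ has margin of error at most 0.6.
n ≥ 650

For margin E ≤ 0.6:
n ≥ (z* · σ / E)²
n ≥ (1.960 · 7.8 / 0.6)²
n ≥ 649.23

Minimum n = 650 (rounding up)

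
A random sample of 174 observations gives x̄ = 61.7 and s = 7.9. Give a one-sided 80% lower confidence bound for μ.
μ ≥ 61.19

Lower bound (one-sided):
t* = 0.844 (one-sided for 80%)
Lower bound = x̄ - t* · s/√n = 61.7 - 0.844 · 7.9/√174 = 61.19

We are 80% confident that μ ≥ 61.19.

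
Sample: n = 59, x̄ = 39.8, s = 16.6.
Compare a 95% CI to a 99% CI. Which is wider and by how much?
99% CI is wider by 2.86

df = 58
95% CI: t* = 2.002, (35.47, 44.13), width = 2 · t* · s/√n = 8.65
99% CI: t* = 2.663, (34.04, 45.56), width = 2 · t* · s/√n = 11.51

The 99% CI is wider by 11.51 - 8.65 = 2.86.
Higher confidence requires a wider interval.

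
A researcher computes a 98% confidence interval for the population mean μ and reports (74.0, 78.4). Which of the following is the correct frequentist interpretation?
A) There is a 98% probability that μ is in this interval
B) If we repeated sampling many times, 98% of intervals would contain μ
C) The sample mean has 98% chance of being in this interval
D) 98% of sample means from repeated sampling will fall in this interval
B

A) Wrong — μ is fixed; the randomness lives in the interval, not in μ.
B) Correct — this is the frequentist long-run coverage interpretation.
C) Wrong — x̄ is observed and sits in the interval by construction.
D) Wrong — coverage applies to intervals containing μ, not to future x̄ values.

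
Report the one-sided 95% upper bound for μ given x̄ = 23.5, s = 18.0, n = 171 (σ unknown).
μ ≤ 25.78

Upper bound (one-sided):
t* = 1.654 (one-sided for 95%)
Upper bound = x̄ + t* · s/√n = 23.5 + 1.654 · 18.0/√171 = 25.78

We are 95% confident that μ ≤ 25.78.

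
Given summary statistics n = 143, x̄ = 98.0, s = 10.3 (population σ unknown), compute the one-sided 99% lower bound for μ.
μ ≥ 95.97

Lower bound (one-sided):
t* = 2.353 (one-sided for 99%)
Lower bound = x̄ - t* · s/√n = 98.0 - 2.353 · 10.3/√143 = 95.97

We are 99% confident that μ ≥ 95.97.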